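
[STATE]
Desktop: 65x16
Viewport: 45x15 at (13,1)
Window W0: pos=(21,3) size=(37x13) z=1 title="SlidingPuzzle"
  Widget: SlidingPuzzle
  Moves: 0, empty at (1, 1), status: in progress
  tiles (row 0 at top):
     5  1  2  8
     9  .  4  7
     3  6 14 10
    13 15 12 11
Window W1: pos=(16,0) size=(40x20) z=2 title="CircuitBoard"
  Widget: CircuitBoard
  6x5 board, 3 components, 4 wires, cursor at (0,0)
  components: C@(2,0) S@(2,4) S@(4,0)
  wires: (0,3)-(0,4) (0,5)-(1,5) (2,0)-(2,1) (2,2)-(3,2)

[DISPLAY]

   ┃ CircuitBoard                         ┃  
   ┠──────────────────────────────────────┨  
   ┃   0 1 2 3 4 5                        ┃━┓
   ┃0  [.]          · ─ ·   ·             ┃ ┃
   ┃                        │             ┃─┨
   ┃1                       ·             ┃ ┃
   ┃                                      ┃ ┃
   ┃2   C ─ ·   ·       S                 ┃ ┃
   ┃            │                         ┃ ┃
   ┃3           ·                         ┃ ┃
   ┃                                      ┃ ┃
   ┃4   S                                 ┃ ┃
   ┃Cursor: (0,0)                         ┃ ┃
   ┃                                      ┃ ┃
   ┃                                      ┃━┛


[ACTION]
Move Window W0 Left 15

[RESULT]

   ┃ CircuitBoard                         ┃  
   ┠──────────────────────────────────────┨  
━━━┃   0 1 2 3 4 5                        ┃  
ngP┃0  [.]          · ─ ·   ·             ┃  
───┃                        │             ┃  
───┃1                       ·             ┃  
  1┃                                      ┃  
───┃2   C ─ ·   ·       S                 ┃  
   ┃            │                         ┃  
───┃3           ·                         ┃  
  6┃                                      ┃  
───┃4   S                                 ┃  
 15┃Cursor: (0,0)                         ┃  
───┃                                      ┃  
━━━┃                                      ┃  


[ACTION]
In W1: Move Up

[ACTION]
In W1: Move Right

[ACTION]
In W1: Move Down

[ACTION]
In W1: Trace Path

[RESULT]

   ┃ CircuitBoard                         ┃  
   ┠──────────────────────────────────────┨  
━━━┃   0 1 2 3 4 5                        ┃  
ngP┃0               · ─ ·   ·             ┃  
───┃                        │             ┃  
───┃1      [.]              ·             ┃  
  1┃                                      ┃  
───┃2   C ─ ·   ·       S                 ┃  
   ┃            │                         ┃  
───┃3           ·                         ┃  
  6┃                                      ┃  
───┃4   S                                 ┃  
 15┃Cursor: (1,1)  Trace: No connections  ┃  
───┃                                      ┃  
━━━┃                                      ┃  


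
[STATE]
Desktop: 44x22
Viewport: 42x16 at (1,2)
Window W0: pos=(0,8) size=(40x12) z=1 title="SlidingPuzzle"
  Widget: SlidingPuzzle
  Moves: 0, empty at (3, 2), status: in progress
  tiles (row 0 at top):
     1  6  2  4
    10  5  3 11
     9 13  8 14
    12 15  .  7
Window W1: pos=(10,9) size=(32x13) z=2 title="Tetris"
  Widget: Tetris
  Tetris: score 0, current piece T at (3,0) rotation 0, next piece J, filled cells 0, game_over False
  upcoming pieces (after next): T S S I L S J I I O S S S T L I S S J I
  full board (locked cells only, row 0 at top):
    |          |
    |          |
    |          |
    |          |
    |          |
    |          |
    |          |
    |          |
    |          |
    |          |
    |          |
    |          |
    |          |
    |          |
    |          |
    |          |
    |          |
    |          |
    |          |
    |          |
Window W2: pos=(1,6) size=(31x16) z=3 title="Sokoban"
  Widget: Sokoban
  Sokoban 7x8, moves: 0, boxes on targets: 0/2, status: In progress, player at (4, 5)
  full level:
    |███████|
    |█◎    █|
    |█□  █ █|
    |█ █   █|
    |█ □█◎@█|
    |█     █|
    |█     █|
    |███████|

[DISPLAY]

                                          
                                          
                                          
                                          
┏━━━━━━━━━━━━━━━━━━━━━━━━━━━━━┓           
┃ Sokoban                     ┃           
┠─────────────────────────────┨━━━━━━━┓   
┃███████                      ┃━━━━━━━━━┓ 
┃█◎    █                      ┃         ┃ 
┃█□  █ █                      ┃─────────┨ 
┃█ █   █                      ┃         ┃ 
┃█ □█◎@█                      ┃         ┃ 
┃█     █                      ┃         ┃ 
┃█     █                      ┃         ┃ 
┃███████                      ┃         ┃ 
┃Moves: 0  0/2                ┃         ┃ 


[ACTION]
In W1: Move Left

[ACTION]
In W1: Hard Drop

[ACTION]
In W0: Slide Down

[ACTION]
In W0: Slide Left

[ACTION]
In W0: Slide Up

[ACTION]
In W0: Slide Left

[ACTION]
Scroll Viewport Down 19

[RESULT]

┏━━━━━━━━━━━━━━━━━━━━━━━━━━━━━┓           
┃ Sokoban                     ┃           
┠─────────────────────────────┨━━━━━━━┓   
┃███████                      ┃━━━━━━━━━┓ 
┃█◎    █                      ┃         ┃ 
┃█□  █ █                      ┃─────────┨ 
┃█ █   █                      ┃         ┃ 
┃█ □█◎@█                      ┃         ┃ 
┃█     █                      ┃         ┃ 
┃█     █                      ┃         ┃ 
┃███████                      ┃         ┃ 
┃Moves: 0  0/2                ┃         ┃ 
┃                             ┃         ┃ 
┃                             ┃         ┃ 
┃                             ┃         ┃ 
┗━━━━━━━━━━━━━━━━━━━━━━━━━━━━━┛━━━━━━━━━┛ 


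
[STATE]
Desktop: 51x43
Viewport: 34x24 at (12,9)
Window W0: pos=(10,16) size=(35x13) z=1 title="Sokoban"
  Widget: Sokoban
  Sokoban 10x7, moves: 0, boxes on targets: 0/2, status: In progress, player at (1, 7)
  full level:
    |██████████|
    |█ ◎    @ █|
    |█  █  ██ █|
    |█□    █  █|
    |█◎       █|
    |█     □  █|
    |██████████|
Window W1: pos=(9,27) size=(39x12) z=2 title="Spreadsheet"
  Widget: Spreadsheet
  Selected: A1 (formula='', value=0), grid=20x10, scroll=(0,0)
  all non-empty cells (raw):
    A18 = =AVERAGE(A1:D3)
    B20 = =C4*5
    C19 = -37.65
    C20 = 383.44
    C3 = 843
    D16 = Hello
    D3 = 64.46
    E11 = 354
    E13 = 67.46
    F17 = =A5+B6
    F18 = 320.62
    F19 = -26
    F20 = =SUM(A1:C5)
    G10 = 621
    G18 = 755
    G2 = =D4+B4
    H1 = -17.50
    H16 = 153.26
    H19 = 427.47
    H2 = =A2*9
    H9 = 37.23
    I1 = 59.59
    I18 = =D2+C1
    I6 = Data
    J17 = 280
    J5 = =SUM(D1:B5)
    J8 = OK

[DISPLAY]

                                  
                                  
                                  
                                  
                                  
                                  
                                  
━━━━━━━━━━━━━━━━━━━━━━━━━━━━━━━━┓ 
Sokoban                         ┃ 
────────────────────────────────┨ 
█████████                       ┃ 
 ◎    @ █                       ┃ 
  █  ██ █                       ┃ 
□    █  █                       ┃ 
◎       █                       ┃ 
     □  █                       ┃ 
█████████                       ┃ 
oves: 0  0/2                    ┃ 
━━━━━━━━━━━━━━━━━━━━━━━━━━━━━━━━━━
preadsheet                        
──────────────────────────────────
:                                 
     A       B       C       D    
----------------------------------


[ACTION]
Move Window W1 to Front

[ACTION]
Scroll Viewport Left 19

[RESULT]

                                  
                                  
                                  
                                  
                                  
                                  
                                  
          ┏━━━━━━━━━━━━━━━━━━━━━━━
          ┃ Sokoban               
          ┠───────────────────────
          ┃██████████             
          ┃█ ◎    @ █             
          ┃█  █  ██ █             
          ┃█□    █  █             
          ┃█◎       █             
          ┃█     □  █             
          ┃██████████             
          ┃Moves: 0  0/2          
         ┏━━━━━━━━━━━━━━━━━━━━━━━━
         ┃ Spreadsheet            
         ┠────────────────────────
         ┃A1:                     
         ┃       A       B       C
         ┃------------------------


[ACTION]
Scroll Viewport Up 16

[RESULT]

                                  
                                  
                                  
                                  
                                  
                                  
                                  
                                  
                                  
                                  
                                  
                                  
                                  
                                  
                                  
                                  
          ┏━━━━━━━━━━━━━━━━━━━━━━━
          ┃ Sokoban               
          ┠───────────────────────
          ┃██████████             
          ┃█ ◎    @ █             
          ┃█  █  ██ █             
          ┃█□    █  █             
          ┃█◎       █             


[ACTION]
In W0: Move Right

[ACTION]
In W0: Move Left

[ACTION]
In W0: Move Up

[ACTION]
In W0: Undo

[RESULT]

                                  
                                  
                                  
                                  
                                  
                                  
                                  
                                  
                                  
                                  
                                  
                                  
                                  
                                  
                                  
                                  
          ┏━━━━━━━━━━━━━━━━━━━━━━━
          ┃ Sokoban               
          ┠───────────────────────
          ┃██████████             
          ┃█ ◎     @█             
          ┃█  █  ██ █             
          ┃█□    █  █             
          ┃█◎       █             


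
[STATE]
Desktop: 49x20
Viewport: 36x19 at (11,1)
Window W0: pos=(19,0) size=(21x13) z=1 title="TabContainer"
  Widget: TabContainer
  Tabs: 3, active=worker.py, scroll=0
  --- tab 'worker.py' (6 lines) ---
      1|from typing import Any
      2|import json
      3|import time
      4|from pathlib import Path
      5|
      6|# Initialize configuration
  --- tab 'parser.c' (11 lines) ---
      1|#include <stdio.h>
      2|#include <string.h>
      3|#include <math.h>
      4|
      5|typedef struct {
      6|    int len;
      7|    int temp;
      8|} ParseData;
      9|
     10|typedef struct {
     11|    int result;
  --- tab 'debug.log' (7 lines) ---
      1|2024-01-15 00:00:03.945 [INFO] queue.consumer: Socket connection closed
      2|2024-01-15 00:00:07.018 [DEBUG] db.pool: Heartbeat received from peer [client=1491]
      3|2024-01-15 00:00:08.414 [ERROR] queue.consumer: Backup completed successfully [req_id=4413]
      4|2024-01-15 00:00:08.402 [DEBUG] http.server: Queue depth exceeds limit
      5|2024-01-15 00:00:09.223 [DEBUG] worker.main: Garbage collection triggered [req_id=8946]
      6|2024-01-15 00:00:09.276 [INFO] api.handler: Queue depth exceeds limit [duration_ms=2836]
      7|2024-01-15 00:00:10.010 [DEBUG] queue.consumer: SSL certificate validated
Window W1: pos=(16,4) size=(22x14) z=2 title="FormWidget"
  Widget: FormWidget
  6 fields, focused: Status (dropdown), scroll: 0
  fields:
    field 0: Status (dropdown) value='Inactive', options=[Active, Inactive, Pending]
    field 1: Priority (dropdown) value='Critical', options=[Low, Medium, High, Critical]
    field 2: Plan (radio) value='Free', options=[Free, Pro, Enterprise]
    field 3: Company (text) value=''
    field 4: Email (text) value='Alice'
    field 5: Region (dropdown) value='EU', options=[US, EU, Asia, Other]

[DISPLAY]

        ┃ TabContainer      ┃       
        ┠───────────────────┨       
        ┃[worker.py]│ parser┃       
     ┏━━━━━━━━━━━━━━━━━━━━┓─┃       
     ┃ FormWidget         ┃ ┃       
     ┠────────────────────┨ ┃       
     ┃> Status:     [Ina▼]┃ ┃       
     ┃  Priority:   [Cri▼]┃t┃       
     ┃  Plan:       (●) Fr┃ ┃       
     ┃  Company:    [    ]┃g┃       
     ┃  Email:      [Alic]┃ ┃       
     ┃  Region:     [EU ▼]┃━┛       
     ┃                    ┃         
     ┃                    ┃         
     ┃                    ┃         
     ┃                    ┃         
     ┗━━━━━━━━━━━━━━━━━━━━┛         
                                    
                                    


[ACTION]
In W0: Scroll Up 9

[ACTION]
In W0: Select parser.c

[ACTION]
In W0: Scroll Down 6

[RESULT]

        ┃ TabContainer      ┃       
        ┠───────────────────┨       
        ┃ worker.py │[parser┃       
     ┏━━━━━━━━━━━━━━━━━━━━┓─┃       
     ┃ FormWidget         ┃ ┃       
     ┠────────────────────┨ ┃       
     ┃> Status:     [Ina▼]┃ ┃       
     ┃  Priority:   [Cri▼]┃ ┃       
     ┃  Plan:       (●) Fr┃ ┃       
     ┃  Company:    [    ]┃ ┃       
     ┃  Email:      [Alic]┃ ┃       
     ┃  Region:     [EU ▼]┃━┛       
     ┃                    ┃         
     ┃                    ┃         
     ┃                    ┃         
     ┃                    ┃         
     ┗━━━━━━━━━━━━━━━━━━━━┛         
                                    
                                    


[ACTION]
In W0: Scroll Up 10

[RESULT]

        ┃ TabContainer      ┃       
        ┠───────────────────┨       
        ┃ worker.py │[parser┃       
     ┏━━━━━━━━━━━━━━━━━━━━┓─┃       
     ┃ FormWidget         ┃ ┃       
     ┠────────────────────┨>┃       
     ┃> Status:     [Ina▼]┃ ┃       
     ┃  Priority:   [Cri▼]┃ ┃       
     ┃  Plan:       (●) Fr┃ ┃       
     ┃  Company:    [    ]┃ ┃       
     ┃  Email:      [Alic]┃ ┃       
     ┃  Region:     [EU ▼]┃━┛       
     ┃                    ┃         
     ┃                    ┃         
     ┃                    ┃         
     ┃                    ┃         
     ┗━━━━━━━━━━━━━━━━━━━━┛         
                                    
                                    


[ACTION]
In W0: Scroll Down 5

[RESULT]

        ┃ TabContainer      ┃       
        ┠───────────────────┨       
        ┃ worker.py │[parser┃       
     ┏━━━━━━━━━━━━━━━━━━━━┓─┃       
     ┃ FormWidget         ┃ ┃       
     ┠────────────────────┨ ┃       
     ┃> Status:     [Ina▼]┃ ┃       
     ┃  Priority:   [Cri▼]┃ ┃       
     ┃  Plan:       (●) Fr┃ ┃       
     ┃  Company:    [    ]┃ ┃       
     ┃  Email:      [Alic]┃ ┃       
     ┃  Region:     [EU ▼]┃━┛       
     ┃                    ┃         
     ┃                    ┃         
     ┃                    ┃         
     ┃                    ┃         
     ┗━━━━━━━━━━━━━━━━━━━━┛         
                                    
                                    


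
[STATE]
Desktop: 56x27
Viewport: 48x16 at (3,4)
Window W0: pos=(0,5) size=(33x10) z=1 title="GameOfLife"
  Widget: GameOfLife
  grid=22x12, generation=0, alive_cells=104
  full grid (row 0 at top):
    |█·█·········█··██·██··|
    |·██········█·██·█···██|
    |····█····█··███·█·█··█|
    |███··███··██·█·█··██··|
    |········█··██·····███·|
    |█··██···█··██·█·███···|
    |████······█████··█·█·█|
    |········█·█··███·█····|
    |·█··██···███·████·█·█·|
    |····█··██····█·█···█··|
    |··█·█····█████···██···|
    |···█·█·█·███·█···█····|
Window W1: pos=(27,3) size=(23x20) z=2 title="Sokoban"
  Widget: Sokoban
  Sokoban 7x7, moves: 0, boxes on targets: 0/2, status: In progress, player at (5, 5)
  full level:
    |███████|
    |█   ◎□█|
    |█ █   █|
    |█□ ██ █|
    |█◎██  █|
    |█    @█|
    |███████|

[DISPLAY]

                        ┃ Sokoban             ┃ 
━━━━━━━━━━━━━━━━━━━━━━━━┠─────────────────────┨ 
ameOfLife               ┃███████              ┃ 
────────────────────────┃█   ◎□█              ┃ 
n: 0                    ┃█ █   █              ┃ 
█··███··██·█·█··██··    ┃█□ ██ █              ┃ 
······█··██·····███·    ┃█◎██  █              ┃ 
·██···█··██·█·███···    ┃█    @█              ┃ 
██······█████··█·█·█    ┃███████              ┃ 
······█·█··███·█····    ┃Moves: 0  0/2        ┃ 
━━━━━━━━━━━━━━━━━━━━━━━━┃                     ┃ 
                        ┃                     ┃ 
                        ┃                     ┃ 
                        ┃                     ┃ 
                        ┃                     ┃ 
                        ┃                     ┃ 


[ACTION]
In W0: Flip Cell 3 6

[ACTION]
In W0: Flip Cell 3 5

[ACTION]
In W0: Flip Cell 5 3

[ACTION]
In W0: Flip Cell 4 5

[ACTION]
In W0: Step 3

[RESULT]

                        ┃ Sokoban             ┃ 
━━━━━━━━━━━━━━━━━━━━━━━━┠─────────────────────┨ 
ameOfLife               ┃███████              ┃ 
────────────────────────┃█   ◎□█              ┃ 
n: 3                    ┃█ █   █              ┃ 
·█····███····██···█·    ┃█□ ██ █              ┃ 
██····███····█······    ┃█◎██  █              ┃ 
·█············█·····    ┃█    @█              ┃ 
·······█·█···███····    ┃███████              ┃ 
·············█·██···    ┃Moves: 0  0/2        ┃ 
━━━━━━━━━━━━━━━━━━━━━━━━┃                     ┃ 
                        ┃                     ┃ 
                        ┃                     ┃ 
                        ┃                     ┃ 
                        ┃                     ┃ 
                        ┃                     ┃ 


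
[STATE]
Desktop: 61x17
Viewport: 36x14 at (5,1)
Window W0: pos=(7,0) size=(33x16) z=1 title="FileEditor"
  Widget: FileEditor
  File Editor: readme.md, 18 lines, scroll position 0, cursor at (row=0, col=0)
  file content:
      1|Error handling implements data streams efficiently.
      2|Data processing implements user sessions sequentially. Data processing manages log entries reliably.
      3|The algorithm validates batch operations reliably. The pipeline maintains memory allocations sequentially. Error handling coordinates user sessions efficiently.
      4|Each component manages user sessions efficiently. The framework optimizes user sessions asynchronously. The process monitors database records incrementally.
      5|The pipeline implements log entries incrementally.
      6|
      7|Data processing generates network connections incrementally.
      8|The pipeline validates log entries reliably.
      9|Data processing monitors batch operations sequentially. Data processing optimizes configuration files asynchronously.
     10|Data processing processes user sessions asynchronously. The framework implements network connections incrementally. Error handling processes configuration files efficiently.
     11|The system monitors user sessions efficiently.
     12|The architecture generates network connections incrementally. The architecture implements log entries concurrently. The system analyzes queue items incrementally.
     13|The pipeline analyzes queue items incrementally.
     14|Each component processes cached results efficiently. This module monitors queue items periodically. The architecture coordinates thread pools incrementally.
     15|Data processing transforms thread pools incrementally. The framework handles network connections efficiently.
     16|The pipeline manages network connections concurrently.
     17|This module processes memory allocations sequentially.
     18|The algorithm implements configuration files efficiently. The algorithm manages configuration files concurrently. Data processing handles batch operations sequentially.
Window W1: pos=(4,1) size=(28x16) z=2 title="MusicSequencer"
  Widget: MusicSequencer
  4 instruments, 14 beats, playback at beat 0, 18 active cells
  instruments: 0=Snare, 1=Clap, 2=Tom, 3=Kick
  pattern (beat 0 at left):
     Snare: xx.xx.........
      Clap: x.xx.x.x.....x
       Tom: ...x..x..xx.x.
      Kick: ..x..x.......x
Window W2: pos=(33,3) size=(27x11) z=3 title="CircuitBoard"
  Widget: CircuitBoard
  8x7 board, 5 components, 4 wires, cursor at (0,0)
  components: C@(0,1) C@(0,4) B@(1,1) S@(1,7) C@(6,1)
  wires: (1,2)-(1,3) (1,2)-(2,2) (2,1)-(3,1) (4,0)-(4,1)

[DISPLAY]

━━━━━━━━━━━━━━━━━━━━━━━━━━┓       ┃ 
 MusicSequencer           ┃───────┨ 
──────────────────────────┨s┏━━━━━━━
      ▼1234567890123      ┃t┃ Circui
 Snare██·██·········      ┃b┠───────
  Clap█·██·█·█·····█      ┃s┃   0 1 
   Tom···█··█··██·█·      ┃l┃0  [.] 
  Kick··█··█·······█      ┃ ┃       
                          ┃s┃1      
                          ┃o┃       
                          ┃ ┃2      
                          ┃s┃       
                          ┃ ┗━━━━━━━
                          ┃es net▼┃ 


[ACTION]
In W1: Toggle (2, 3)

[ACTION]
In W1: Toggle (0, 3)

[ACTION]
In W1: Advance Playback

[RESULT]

━━━━━━━━━━━━━━━━━━━━━━━━━━┓       ┃ 
 MusicSequencer           ┃───────┨ 
──────────────────────────┨s┏━━━━━━━
      0▼234567890123      ┃t┃ Circui
 Snare██··█·········      ┃b┠───────
  Clap█·██·█·█·····█      ┃s┃   0 1 
   Tom······█··██·█·      ┃l┃0  [.] 
  Kick··█··█·······█      ┃ ┃       
                          ┃s┃1      
                          ┃o┃       
                          ┃ ┃2      
                          ┃s┃       
                          ┃ ┗━━━━━━━
                          ┃es net▼┃ 


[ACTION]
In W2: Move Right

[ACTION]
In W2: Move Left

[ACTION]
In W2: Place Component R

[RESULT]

━━━━━━━━━━━━━━━━━━━━━━━━━━┓       ┃ 
 MusicSequencer           ┃───────┨ 
──────────────────────────┨s┏━━━━━━━
      0▼234567890123      ┃t┃ Circui
 Snare██··█·········      ┃b┠───────
  Clap█·██·█·█·····█      ┃s┃   0 1 
   Tom······█··██·█·      ┃l┃0  [R] 
  Kick··█··█·······█      ┃ ┃       
                          ┃s┃1      
                          ┃o┃       
                          ┃ ┃2      
                          ┃s┃       
                          ┃ ┗━━━━━━━
                          ┃es net▼┃ 


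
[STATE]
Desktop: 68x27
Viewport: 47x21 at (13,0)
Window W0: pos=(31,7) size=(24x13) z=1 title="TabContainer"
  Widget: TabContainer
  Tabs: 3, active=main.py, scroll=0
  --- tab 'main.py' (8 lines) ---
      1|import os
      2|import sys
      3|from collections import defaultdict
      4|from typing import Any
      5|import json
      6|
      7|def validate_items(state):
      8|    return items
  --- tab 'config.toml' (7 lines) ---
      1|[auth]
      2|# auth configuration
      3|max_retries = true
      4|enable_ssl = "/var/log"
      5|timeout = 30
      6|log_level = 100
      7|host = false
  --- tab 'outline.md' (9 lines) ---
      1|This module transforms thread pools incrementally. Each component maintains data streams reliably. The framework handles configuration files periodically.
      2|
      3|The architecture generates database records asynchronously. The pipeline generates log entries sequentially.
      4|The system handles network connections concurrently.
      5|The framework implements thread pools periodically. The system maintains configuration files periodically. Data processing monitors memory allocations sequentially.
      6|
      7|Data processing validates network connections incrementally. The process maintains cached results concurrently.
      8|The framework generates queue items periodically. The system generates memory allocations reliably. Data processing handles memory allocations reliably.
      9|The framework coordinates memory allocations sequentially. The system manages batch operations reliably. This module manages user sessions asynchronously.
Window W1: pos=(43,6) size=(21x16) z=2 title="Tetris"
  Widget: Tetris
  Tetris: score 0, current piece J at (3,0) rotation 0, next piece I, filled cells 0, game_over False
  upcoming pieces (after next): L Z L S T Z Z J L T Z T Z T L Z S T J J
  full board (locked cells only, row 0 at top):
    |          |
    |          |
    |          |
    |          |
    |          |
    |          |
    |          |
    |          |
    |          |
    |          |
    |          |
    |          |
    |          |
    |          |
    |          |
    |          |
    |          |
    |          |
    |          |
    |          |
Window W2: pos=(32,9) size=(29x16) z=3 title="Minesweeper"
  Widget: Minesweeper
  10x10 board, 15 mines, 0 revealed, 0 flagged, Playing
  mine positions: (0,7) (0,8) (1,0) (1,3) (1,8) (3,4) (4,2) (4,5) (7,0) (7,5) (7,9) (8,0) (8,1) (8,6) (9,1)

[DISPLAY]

                                               
                                               
                                               
                                               
                                               
                                               
                              ┏━━━━━━━━━━━━━━━━
                  ┏━━━━━━━━━━━┃ Tetris         
                  ┃ TabContain┠────────────────
                  ┠┏━━━━━━━━━━━━━━━━━━━━━━━━━━━
                  ┃┃ Minesweeper               
                  ┃┠───────────────────────────
                  ┃┃■■■■■■■■■■                 
                  ┃┃■■■■■■■■■■                 
                  ┃┃■■■■■■■■■■                 
                  ┃┃■■■■■■■■■■                 
                  ┃┃■■■■■■■■■■                 
                  ┃┃■■■■■■■■■■                 
                  ┃┃■■■■■■■■■■                 
                  ┗┃■■■■■■■■■■                 
                   ┃■■■■■■■■■■                 


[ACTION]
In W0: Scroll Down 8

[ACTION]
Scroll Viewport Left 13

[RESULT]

                                               
                                               
                                               
                                               
                                               
                                               
                                           ┏━━━
                               ┏━━━━━━━━━━━┃ Te
                               ┃ TabContain┠───
                               ┠┏━━━━━━━━━━━━━━
                               ┃┃ Minesweeper  
                               ┃┠──────────────
                               ┃┃■■■■■■■■■■    
                               ┃┃■■■■■■■■■■    
                               ┃┃■■■■■■■■■■    
                               ┃┃■■■■■■■■■■    
                               ┃┃■■■■■■■■■■    
                               ┃┃■■■■■■■■■■    
                               ┃┃■■■■■■■■■■    
                               ┗┃■■■■■■■■■■    
                                ┃■■■■■■■■■■    


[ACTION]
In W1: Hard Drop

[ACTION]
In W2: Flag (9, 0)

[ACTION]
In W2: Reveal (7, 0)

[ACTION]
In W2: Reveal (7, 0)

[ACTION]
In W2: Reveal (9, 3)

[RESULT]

                                               
                                               
                                               
                                               
                                               
                                               
                                           ┏━━━
                               ┏━━━━━━━━━━━┃ Te
                               ┃ TabContain┠───
                               ┠┏━━━━━━━━━━━━━━
                               ┃┃ Minesweeper  
                               ┃┠──────────────
                               ┃┃■■■■■■■✹✹■    
                               ┃┃✹■■✹■■■■✹■    
                               ┃┃■■■■■■■■■■    
                               ┃┃■■■■✹■■■■■    
                               ┃┃■■✹■■✹■■■■    
                               ┃┃■■■■■■■■■■    
                               ┃┃■■■■■■■■■■    
                               ┗┃✹■■■■✹■■■✹    
                                ┃✹✹■■■■✹■■■    


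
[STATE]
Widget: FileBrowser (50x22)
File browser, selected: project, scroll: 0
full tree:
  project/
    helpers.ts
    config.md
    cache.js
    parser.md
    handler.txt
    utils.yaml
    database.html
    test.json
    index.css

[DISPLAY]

> [-] project/                                    
    helpers.ts                                    
    config.md                                     
    cache.js                                      
    parser.md                                     
    handler.txt                                   
    utils.yaml                                    
    database.html                                 
    test.json                                     
    index.css                                     
                                                  
                                                  
                                                  
                                                  
                                                  
                                                  
                                                  
                                                  
                                                  
                                                  
                                                  
                                                  


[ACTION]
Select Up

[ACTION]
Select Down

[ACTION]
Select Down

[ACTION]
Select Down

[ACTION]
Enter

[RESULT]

  [-] project/                                    
    helpers.ts                                    
    config.md                                     
  > cache.js                                      
    parser.md                                     
    handler.txt                                   
    utils.yaml                                    
    database.html                                 
    test.json                                     
    index.css                                     
                                                  
                                                  
                                                  
                                                  
                                                  
                                                  
                                                  
                                                  
                                                  
                                                  
                                                  
                                                  


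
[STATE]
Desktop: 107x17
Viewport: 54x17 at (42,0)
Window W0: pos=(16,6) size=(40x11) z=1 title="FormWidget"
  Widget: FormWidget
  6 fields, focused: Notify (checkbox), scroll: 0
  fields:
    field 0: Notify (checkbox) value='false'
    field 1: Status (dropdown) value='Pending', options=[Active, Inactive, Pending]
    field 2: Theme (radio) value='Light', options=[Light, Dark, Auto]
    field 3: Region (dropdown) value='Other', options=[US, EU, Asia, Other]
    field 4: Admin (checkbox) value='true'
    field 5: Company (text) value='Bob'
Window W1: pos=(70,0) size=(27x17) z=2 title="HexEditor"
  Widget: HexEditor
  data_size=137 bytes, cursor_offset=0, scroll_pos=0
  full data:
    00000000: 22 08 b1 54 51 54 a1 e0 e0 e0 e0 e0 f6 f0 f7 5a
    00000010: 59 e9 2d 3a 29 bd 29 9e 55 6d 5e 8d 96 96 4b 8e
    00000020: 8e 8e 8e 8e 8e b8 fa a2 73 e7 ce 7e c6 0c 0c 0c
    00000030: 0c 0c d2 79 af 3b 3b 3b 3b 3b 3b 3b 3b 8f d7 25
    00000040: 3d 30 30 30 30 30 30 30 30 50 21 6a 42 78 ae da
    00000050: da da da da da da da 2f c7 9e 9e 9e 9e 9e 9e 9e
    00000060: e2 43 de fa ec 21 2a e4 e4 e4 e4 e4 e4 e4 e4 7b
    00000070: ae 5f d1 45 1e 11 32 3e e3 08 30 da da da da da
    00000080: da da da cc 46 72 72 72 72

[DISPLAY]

                            ┏━━━━━━━━━━━━━━━━━━━━━━━━━
                            ┃ HexEditor               
                            ┠─────────────────────────
                            ┃00000000  22 08 b1 54 51 
                            ┃00000010  59 e9 2d 3a 29 
                            ┃00000020  8e 8e 8e 8e 8e 
━━━━━━━━━━━━━┓              ┃00000030  0c 0c d2 79 af 
             ┃              ┃00000040  3d 30 30 30 30 
─────────────┨              ┃00000050  da da da da da 
             ┃              ┃00000060  e2 43 de fa ec 
           ▼]┃              ┃00000070  ae 5f d1 45 1e 
( ) Dark  ( )┃              ┃00000080  da da da cc 46 
           ▼]┃              ┃                         
             ┃              ┃                         
            ]┃              ┃                         
             ┃              ┃                         
━━━━━━━━━━━━━┛              ┗━━━━━━━━━━━━━━━━━━━━━━━━━


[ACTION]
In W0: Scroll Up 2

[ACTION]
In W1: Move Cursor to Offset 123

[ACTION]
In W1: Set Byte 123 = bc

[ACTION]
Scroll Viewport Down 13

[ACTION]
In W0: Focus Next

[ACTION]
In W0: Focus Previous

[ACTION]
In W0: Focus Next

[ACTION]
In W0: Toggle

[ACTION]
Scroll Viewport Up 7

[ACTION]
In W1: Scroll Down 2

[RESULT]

                            ┏━━━━━━━━━━━━━━━━━━━━━━━━━
                            ┃ HexEditor               
                            ┠─────────────────────────
                            ┃00000020  8e 8e 8e 8e 8e 
                            ┃00000030  0c 0c d2 79 af 
                            ┃00000040  3d 30 30 30 30 
━━━━━━━━━━━━━┓              ┃00000050  da da da da da 
             ┃              ┃00000060  e2 43 de fa ec 
─────────────┨              ┃00000070  ae 5f d1 45 1e 
             ┃              ┃00000080  da da da cc 46 
           ▼]┃              ┃                         
( ) Dark  ( )┃              ┃                         
           ▼]┃              ┃                         
             ┃              ┃                         
            ]┃              ┃                         
             ┃              ┃                         
━━━━━━━━━━━━━┛              ┗━━━━━━━━━━━━━━━━━━━━━━━━━
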